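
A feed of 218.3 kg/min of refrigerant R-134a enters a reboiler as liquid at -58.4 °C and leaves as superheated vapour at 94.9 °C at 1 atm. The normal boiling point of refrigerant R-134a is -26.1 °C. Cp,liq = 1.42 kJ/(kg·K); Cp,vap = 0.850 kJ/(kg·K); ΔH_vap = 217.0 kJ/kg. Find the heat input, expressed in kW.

liquid -58.4→-26.1 °C: 45.866 kJ/kg
vaporisation at -26.1 °C: 217 kJ/kg
vapour -26.1→94.9 °C: 102.85 kJ/kg
Δh = 45.866 + 217 + 102.85 = 365.72 kJ/kg
Q = ṁ·Δh = 218.3 kg/min × 365.72 kJ/kg = 79836 kJ/min
|Q| = 1330.6 kW

Q = 1330 kW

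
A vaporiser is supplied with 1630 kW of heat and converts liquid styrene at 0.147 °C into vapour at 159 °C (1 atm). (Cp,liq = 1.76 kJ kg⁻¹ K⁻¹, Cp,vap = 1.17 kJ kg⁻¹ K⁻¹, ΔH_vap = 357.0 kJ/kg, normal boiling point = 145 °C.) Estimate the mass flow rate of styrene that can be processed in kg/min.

Δh = 1.76×(145−0.147) + 357.0 + 1.17×(159−145) = 628.32 kJ/kg
Q = 1630 kW = 1630 kJ/s = 97800 kJ/min
ṁ = Q/Δh = 97800 / 628.32 = 155.65 kg/min

ṁ = 156 kg/min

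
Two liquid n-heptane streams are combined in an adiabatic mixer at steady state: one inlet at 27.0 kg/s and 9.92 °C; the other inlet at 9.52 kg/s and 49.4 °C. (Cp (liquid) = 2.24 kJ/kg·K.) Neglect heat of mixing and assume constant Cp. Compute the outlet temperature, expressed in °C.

No heat crosses the boundary, so H_out = H_in.
Σ ṁᵢCp,ᵢTᵢ = 27.0×2.24×9.92 + 9.52×2.24×49.4 = 1653.4
Σ ṁᵢCp,ᵢ = 27.0×2.24 + 9.52×2.24 = 81.805
T_out = 1653.4 / 81.805 = 20.212 °C

T_out = 20.2 °C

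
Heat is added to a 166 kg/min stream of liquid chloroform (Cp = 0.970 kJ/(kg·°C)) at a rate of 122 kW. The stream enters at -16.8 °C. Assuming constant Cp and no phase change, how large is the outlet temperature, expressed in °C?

Q = 122 kW = 7320 kJ/min
ΔT = Q/(ṁ·Cp) = 7320/(166×0.970) = 45.46 K
T_out = -16.8 + 45.46 = 28.66 °C

T_out = 28.7 °C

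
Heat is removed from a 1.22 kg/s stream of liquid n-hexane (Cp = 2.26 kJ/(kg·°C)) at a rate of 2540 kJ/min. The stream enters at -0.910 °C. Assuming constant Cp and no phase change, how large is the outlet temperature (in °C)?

T_out = -16.3 °C

Q = 2540 kJ/min = 42.333 kJ/s
ΔT = Q/(ṁ·Cp) = 42.333/(1.22×2.26) = 15.354 K
T_out = -0.910 − 15.354 = -16.264 °C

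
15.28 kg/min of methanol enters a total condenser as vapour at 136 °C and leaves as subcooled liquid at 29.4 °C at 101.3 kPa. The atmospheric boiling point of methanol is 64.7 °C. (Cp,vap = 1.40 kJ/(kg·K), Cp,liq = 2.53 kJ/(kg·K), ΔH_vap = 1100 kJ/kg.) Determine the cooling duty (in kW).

Q_c = 328 kW

vapour 136→64.7 °C: -99.82 kJ/kg
condensation at 64.7 °C: -1100 kJ/kg
liquid 64.7→29.4 °C: -89.309 kJ/kg
Δh = -99.82 + -1100 + -89.309 = -1289.1 kJ/kg
Q = ṁ·Δh = 15.28 kg/min × -1289.1 kJ/kg = -19698 kJ/min
|Q| = 328.3 kW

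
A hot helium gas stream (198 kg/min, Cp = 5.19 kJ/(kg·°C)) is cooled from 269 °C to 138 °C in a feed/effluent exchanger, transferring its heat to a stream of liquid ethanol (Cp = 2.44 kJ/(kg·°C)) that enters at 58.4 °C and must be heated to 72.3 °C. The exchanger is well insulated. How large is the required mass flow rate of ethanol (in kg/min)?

ṁ_c = 3970 kg/min

Heat released by hot stream: Q = 198 × 5.19 × (269 − 138) = 134620 kJ/min
Energy balance on cold side (adiabatic exchanger): Q = ṁ_c·Cp_c·(T_c,out − T_c,in)
ṁ_c = 134620 / [2.44 × (72.3 − 58.4)] = 3969.2 kg/min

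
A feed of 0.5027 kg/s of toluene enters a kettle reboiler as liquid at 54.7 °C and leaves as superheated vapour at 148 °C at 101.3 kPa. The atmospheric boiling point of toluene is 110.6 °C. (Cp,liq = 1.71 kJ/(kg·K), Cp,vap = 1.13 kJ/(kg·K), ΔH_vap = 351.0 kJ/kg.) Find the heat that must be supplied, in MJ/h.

liquid 54.7→110.6 °C: 95.589 kJ/kg
vaporisation at 110.6 °C: 351 kJ/kg
vapour 110.6→148 °C: 42.262 kJ/kg
Δh = 95.589 + 351 + 42.262 = 488.85 kJ/kg
Q = ṁ·Δh = 0.5027 kg/s × 488.85 kJ/kg = 245.75 kJ/s
|Q| = 245.75 kW = 884.68 MJ/h

Q = 885 MJ/h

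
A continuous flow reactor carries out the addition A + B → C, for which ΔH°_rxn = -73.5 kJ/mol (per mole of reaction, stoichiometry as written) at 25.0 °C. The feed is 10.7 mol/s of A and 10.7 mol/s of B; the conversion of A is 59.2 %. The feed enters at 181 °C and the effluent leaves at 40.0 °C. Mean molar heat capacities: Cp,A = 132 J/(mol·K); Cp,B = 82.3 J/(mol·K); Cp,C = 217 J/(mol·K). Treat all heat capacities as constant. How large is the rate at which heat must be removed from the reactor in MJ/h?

Extent of reaction ξ = 0.592 × 10.7 = 6.3344 mol/s
Reaction term: ξ·ΔH°_rxn = 6.3344 × -73.5 = -465.58 kJ/s
Sensible, feed 181→25 °C: -357.71 kJ/s
Outlet flows (mol/s): A 4.3656, B 4.3656, C 6.3344
Sensible, products 25→40.0 °C: 34.652 kJ/s
Q = ΔH = -788.64 kJ/s = -788.64 kW
Heat removed = 2839.1 MJ/h

Q_out = 2840 MJ/h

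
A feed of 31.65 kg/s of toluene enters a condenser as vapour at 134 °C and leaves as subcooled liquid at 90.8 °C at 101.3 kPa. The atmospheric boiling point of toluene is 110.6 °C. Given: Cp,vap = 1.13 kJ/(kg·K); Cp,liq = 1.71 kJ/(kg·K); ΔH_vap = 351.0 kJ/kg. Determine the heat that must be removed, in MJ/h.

Q_c = 46900 MJ/h

vapour 134→110.6 °C: -26.442 kJ/kg
condensation at 110.6 °C: -351 kJ/kg
liquid 110.6→90.8 °C: -33.858 kJ/kg
Δh = -26.442 + -351 + -33.858 = -411.3 kJ/kg
Q = ṁ·Δh = 31.65 kg/s × -411.3 kJ/kg = -13018 kJ/s
|Q| = 13018 kW = 46864 MJ/h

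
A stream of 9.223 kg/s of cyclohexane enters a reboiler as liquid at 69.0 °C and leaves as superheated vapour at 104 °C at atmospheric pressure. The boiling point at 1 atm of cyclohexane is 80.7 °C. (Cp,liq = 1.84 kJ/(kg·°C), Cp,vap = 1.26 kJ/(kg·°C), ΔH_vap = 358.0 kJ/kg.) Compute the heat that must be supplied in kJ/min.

liquid 69.0→80.7 °C: 21.528 kJ/kg
vaporisation at 80.7 °C: 358 kJ/kg
vapour 80.7→104 °C: 29.358 kJ/kg
Δh = 21.528 + 358 + 29.358 = 408.89 kJ/kg
Q = ṁ·Δh = 9.223 kg/s × 408.89 kJ/kg = 3771.2 kJ/s
|Q| = 3771.2 kW = 226270 kJ/min

Q = 226000 kJ/min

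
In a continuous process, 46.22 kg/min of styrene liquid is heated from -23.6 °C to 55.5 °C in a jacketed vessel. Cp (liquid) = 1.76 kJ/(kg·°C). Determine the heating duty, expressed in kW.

Q = 107 kW

Q = ṁ·Cp·ΔT = 46.22 × 1.76 × (55.5 − -23.6) = 6434.6 kJ/min
Converting: 6434.6 / 60 s = 107.24 kW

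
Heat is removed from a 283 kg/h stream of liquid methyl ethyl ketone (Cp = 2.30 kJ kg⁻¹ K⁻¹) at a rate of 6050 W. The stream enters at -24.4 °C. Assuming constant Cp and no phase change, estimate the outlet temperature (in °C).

Q = 6050 W = 21780 kJ/h
ΔT = Q/(ṁ·Cp) = 21780/(283×2.30) = 33.461 K
T_out = -24.4 − 33.461 = -57.861 °C

T_out = -57.9 °C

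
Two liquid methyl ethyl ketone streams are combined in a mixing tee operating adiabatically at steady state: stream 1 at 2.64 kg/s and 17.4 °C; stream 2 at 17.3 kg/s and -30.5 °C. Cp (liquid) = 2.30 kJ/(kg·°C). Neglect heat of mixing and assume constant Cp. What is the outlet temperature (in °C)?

T_out = -24.2 °C

No heat crosses the boundary, so H_out = H_in.
T_out = Σ ṁᵢCp,ᵢTᵢ / Σ ṁᵢCp,ᵢ
      = -1107.9 / 45.862 = -24.158 °C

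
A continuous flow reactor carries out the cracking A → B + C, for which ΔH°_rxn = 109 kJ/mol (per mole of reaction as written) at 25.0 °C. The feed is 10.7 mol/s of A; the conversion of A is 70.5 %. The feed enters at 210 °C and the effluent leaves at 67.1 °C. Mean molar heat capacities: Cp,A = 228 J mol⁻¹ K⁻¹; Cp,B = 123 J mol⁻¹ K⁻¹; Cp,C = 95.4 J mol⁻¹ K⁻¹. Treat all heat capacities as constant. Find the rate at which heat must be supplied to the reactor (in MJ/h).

Extent of reaction ξ = 0.705 × 10.7 = 7.5435 mol/s
Reaction term: ξ·ΔH°_rxn = 7.5435 × 109 = 822.24 kJ/s
Sensible, feed 210→25 °C: -451.33 kJ/s
Outlet flows (mol/s): A 3.1565, B 7.5435, C 7.5435
Sensible, products 25→67.1 °C: 99.658 kJ/s
Q = ΔH = 470.57 kJ/s = 470.57 kW
Heat supplied = 1694.1 MJ/h

Q_in = 1690 MJ/h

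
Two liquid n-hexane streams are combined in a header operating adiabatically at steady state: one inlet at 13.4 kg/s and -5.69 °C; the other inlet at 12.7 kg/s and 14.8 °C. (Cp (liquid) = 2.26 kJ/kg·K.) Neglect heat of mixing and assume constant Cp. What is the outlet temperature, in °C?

T_out = 4.28 °C

No heat crosses the boundary, so H_out = H_in.
Σ ṁᵢCp,ᵢTᵢ = 13.4×2.26×-5.69 + 12.7×2.26×14.8 = 252.47
Σ ṁᵢCp,ᵢ = 13.4×2.26 + 12.7×2.26 = 58.986
T_out = 252.47 / 58.986 = 4.2802 °C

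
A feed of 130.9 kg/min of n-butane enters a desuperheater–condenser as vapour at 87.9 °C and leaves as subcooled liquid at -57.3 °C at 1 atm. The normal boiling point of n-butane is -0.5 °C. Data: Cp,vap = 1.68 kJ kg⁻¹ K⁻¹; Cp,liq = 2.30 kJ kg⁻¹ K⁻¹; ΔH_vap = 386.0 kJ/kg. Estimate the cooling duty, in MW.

vapour 87.9→-0.5 °C: -148.51 kJ/kg
condensation at -0.5 °C: -386 kJ/kg
liquid -0.5→-57.3 °C: -130.64 kJ/kg
Δh = -148.51 + -386 + -130.64 = -665.15 kJ/kg
Q = ṁ·Δh = 130.9 kg/min × -665.15 kJ/kg = -87068 kJ/min
|Q| = 1451.1 kW = 1.4511 MW

Q_c = 1.45 MW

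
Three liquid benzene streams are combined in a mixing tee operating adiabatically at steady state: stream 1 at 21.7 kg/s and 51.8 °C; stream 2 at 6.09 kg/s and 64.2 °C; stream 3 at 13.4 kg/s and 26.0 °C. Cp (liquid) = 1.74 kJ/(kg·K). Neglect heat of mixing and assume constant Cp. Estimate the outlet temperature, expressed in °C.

Energy balance with Q = 0: Σ ṁᵢCp,ᵢ(T_out − Tᵢ) = 0
Σ ṁᵢCp,ᵢTᵢ = 21.7×1.74×51.8 + 6.09×1.74×64.2 + 13.4×1.74×26.0 = 3242.4
Σ ṁᵢCp,ᵢ = 21.7×1.74 + 6.09×1.74 + 13.4×1.74 = 71.671
T_out = 3242.4 / 71.671 = 45.24 °C

T_out = 45.2 °C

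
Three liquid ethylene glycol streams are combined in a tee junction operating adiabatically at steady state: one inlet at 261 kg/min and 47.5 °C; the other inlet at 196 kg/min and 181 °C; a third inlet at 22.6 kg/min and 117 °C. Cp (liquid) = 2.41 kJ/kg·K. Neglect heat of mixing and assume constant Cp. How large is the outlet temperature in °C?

T_out = 105 °C

No heat crosses the boundary, so H_out = H_in.
Σ ṁᵢCp,ᵢTᵢ = 261×2.41×47.5 + 196×2.41×181 + 22.6×2.41×117 = 121750
Σ ṁᵢCp,ᵢ = 261×2.41 + 196×2.41 + 22.6×2.41 = 1155.8
T_out = 121750 / 1155.8 = 105.33 °C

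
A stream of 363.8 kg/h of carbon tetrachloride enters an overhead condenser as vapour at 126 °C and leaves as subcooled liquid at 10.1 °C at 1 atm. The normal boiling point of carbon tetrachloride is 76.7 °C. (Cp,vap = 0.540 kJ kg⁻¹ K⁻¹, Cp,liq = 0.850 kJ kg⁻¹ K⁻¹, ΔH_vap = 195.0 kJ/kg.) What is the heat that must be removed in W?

vapour 126→76.7 °C: -26.622 kJ/kg
condensation at 76.7 °C: -195 kJ/kg
liquid 76.7→10.1 °C: -56.61 kJ/kg
Δh = -26.622 + -195 + -56.61 = -278.23 kJ/kg
Q = ṁ·Δh = 363.8 kg/h × -278.23 kJ/kg = -101220 kJ/h
|Q| = 28.117 kW = 28117 W

Q_c = 28100 W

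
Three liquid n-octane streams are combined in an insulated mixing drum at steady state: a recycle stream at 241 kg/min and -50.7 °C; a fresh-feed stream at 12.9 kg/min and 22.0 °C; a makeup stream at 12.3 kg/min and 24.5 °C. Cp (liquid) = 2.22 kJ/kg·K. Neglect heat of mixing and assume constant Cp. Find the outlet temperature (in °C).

T_out = -43.7 °C

No heat crosses the boundary, so H_out = H_in.
T_out = Σ ṁᵢCp,ᵢTᵢ / Σ ṁᵢCp,ᵢ
      = -25826 / 590.96 = -43.702 °C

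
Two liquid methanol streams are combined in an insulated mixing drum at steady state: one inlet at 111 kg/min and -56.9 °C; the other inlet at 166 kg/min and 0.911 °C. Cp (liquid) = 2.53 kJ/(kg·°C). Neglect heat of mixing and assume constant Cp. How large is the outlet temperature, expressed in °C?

Adiabatic, steady state ⇒ Σ ṁᵢCp,ᵢ(T_out − Tᵢ) = 0
Σ ṁᵢCp,ᵢTᵢ = 111×2.53×-56.9 + 166×2.53×0.911 = -15597
Σ ṁᵢCp,ᵢ = 111×2.53 + 166×2.53 = 700.81
T_out = -15597 / 700.81 = -22.255 °C

T_out = -22.3 °C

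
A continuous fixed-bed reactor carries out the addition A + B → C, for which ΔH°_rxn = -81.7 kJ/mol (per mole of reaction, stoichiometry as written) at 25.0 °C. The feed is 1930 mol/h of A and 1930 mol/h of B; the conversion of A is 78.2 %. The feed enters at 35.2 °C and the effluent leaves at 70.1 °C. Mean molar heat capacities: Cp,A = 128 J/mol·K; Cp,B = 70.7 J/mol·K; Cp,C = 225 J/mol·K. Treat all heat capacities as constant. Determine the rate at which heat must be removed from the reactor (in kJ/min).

Q_out = 1800 kJ/min

Extent of reaction ξ = 0.782 × 1930 = 1509.3 mol/h
Reaction term: ξ·ΔH°_rxn = 1509.3 × -81.7 = -123310 kJ/h
Sensible, feed 35.2→25 °C: -3911.6 kJ/h
Outlet flows (mol/h): A 420.74, B 420.74, C 1509.3
Sensible, products 25→70.1 °C: 19086 kJ/h
Q = ΔH = -108130 kJ/h = -30.037 kW
Heat removed = 1802.2 kJ/min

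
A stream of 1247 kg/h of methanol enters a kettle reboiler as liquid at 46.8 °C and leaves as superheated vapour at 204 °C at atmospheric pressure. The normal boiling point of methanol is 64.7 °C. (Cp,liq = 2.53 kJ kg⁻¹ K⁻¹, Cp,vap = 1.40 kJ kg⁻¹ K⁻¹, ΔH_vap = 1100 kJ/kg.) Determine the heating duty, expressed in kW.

liquid 46.8→64.7 °C: 45.287 kJ/kg
vaporisation at 64.7 °C: 1100 kJ/kg
vapour 64.7→204 °C: 195.02 kJ/kg
Δh = 45.287 + 1100 + 195.02 = 1340.3 kJ/kg
Q = ṁ·Δh = 1247 kg/h × 1340.3 kJ/kg = 1.6714e+06 kJ/h
|Q| = 464.27 kW

Q = 464 kW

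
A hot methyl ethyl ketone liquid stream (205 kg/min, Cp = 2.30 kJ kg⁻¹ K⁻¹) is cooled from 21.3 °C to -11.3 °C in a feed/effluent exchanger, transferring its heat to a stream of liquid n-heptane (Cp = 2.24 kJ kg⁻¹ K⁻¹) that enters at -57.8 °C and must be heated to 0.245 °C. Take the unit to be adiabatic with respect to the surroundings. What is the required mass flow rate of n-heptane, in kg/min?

ṁ_c = 118 kg/min

Heat released by hot stream: Q = 205 × 2.30 × (21.3 − -11.3) = 15371 kJ/min
Energy balance on cold side (adiabatic exchanger): Q = ṁ_c·Cp_c·(T_c,out − T_c,in)
ṁ_c = 15371 / [2.24 × (0.245 − -57.8)] = 118.22 kg/min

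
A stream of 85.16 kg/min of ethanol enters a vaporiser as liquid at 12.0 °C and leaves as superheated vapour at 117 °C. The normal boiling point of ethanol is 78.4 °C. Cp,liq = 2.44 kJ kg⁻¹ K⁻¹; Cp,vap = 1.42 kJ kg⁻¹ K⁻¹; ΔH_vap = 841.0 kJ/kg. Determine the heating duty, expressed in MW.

Q = 1.50 MW

liquid 12.0→78.4 °C: 162.02 kJ/kg
vaporisation at 78.4 °C: 841 kJ/kg
vapour 78.4→117 °C: 54.812 kJ/kg
Δh = 162.02 + 841 + 54.812 = 1057.8 kJ/kg
Q = ṁ·Δh = 85.16 kg/min × 1057.8 kJ/kg = 90085 kJ/min
|Q| = 1501.4 kW = 1.5014 MW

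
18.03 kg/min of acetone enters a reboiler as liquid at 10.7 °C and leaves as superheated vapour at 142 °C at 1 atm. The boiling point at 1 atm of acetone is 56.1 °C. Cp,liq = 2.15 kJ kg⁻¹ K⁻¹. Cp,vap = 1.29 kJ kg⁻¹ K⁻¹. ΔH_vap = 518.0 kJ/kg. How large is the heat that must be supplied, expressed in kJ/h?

liquid 10.7→56.1 °C: 97.61 kJ/kg
vaporisation at 56.1 °C: 518 kJ/kg
vapour 56.1→142 °C: 110.81 kJ/kg
Δh = 97.61 + 518 + 110.81 = 726.42 kJ/kg
Q = ṁ·Δh = 18.03 kg/min × 726.42 kJ/kg = 13097 kJ/min
|Q| = 218.29 kW = 785840 kJ/h

Q = 786000 kJ/h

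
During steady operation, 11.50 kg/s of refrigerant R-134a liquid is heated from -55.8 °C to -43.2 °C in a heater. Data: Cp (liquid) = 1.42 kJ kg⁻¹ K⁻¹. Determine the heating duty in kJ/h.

Q = ṁ·Cp·ΔT = 11.50 × 1.42 × (-43.2 − -55.8) = 205.76 kJ/s
Heating duty = 740730 kJ/h

Q = 741000 kJ/h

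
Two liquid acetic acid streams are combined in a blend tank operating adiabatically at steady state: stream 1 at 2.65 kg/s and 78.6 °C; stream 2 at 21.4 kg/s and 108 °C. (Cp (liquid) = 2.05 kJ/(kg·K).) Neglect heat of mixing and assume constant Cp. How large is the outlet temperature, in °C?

T_out = 105 °C

No heat crosses the boundary, so H_out = H_in.
Σ ṁᵢCp,ᵢTᵢ = 2.65×2.05×78.6 + 21.4×2.05×108 = 5165
Σ ṁᵢCp,ᵢ = 2.65×2.05 + 21.4×2.05 = 49.302
T_out = 5165 / 49.302 = 104.76 °C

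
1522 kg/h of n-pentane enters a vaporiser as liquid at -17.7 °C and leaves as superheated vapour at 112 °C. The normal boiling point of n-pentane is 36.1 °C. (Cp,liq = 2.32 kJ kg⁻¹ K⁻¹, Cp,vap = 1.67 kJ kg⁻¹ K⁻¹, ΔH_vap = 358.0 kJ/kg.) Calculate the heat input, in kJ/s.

liquid -17.7→36.1 °C: 124.82 kJ/kg
vaporisation at 36.1 °C: 358 kJ/kg
vapour 36.1→112 °C: 126.75 kJ/kg
Δh = 124.82 + 358 + 126.75 = 609.57 kJ/kg
Q = ṁ·Δh = 1522 kg/h × 609.57 kJ/kg = 927760 kJ/h
|Q| = 257.71 kW

Q = 258 kJ/s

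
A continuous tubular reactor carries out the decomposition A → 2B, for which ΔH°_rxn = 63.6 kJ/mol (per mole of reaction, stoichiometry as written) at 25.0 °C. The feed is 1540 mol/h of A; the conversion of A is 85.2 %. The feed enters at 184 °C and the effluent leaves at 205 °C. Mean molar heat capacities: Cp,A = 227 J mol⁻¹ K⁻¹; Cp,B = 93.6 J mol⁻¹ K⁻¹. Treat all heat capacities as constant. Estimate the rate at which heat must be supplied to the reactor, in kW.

Extent of reaction ξ = 0.852 × 1540 = 1312.1 mol/h
Reaction term: ξ·ΔH°_rxn = 1312.1 × 63.6 = 83448 kJ/h
Sensible, feed 184→25 °C: -55583 kJ/h
Outlet flows (mol/h): A 227.92, B 2624.2
Sensible, products 25→205 °C: 53525 kJ/h
Q = ΔH = 81390 kJ/h = 22.608 kW
Heat supplied = 22.608 kW

Q_in = 22.6 kW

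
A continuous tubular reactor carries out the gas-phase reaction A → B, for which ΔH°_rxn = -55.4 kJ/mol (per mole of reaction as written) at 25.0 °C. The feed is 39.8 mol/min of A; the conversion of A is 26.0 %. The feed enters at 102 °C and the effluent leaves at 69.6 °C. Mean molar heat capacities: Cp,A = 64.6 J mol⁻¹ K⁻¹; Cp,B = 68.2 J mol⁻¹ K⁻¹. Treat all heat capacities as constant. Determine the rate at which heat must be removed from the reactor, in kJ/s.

Extent of reaction ξ = 0.260 × 39.8 = 10.348 mol/min
Reaction term: ξ·ΔH°_rxn = 10.348 × -55.4 = -573.28 kJ/min
Sensible, feed 102→25 °C: -197.97 kJ/min
Outlet flows (mol/min): A 29.452, B 10.348
Sensible, products 25→69.6 °C: 116.33 kJ/min
Q = ΔH = -654.92 kJ/min = -10.915 kW
Heat removed = 10.915 kJ/s

Q_out = 10.9 kJ/s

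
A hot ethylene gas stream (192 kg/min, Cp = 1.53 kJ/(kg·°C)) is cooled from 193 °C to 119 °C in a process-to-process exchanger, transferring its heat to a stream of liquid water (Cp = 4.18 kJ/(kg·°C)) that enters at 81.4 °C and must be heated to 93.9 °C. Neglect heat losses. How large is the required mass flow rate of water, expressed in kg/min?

ṁ_c = 416 kg/min

Heat released by hot stream: Q = 192 × 1.53 × (193 − 119) = 21738 kJ/min
Energy balance on cold side (adiabatic exchanger): Q = ṁ_c·Cp_c·(T_c,out − T_c,in)
ṁ_c = 21738 / [4.18 × (93.9 − 81.4)] = 416.04 kg/min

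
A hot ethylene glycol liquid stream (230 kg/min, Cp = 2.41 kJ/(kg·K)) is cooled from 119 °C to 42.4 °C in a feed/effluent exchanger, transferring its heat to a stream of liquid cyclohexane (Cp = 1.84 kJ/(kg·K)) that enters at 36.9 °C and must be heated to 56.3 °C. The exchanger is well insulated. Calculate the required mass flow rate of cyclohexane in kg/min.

ṁ_c = 1190 kg/min

Heat released by hot stream: Q = 230 × 2.41 × (119 − 42.4) = 42459 kJ/min
Energy balance on cold side (adiabatic exchanger): Q = ṁ_c·Cp_c·(T_c,out − T_c,in)
ṁ_c = 42459 / [1.84 × (56.3 − 36.9)] = 1189.5 kg/min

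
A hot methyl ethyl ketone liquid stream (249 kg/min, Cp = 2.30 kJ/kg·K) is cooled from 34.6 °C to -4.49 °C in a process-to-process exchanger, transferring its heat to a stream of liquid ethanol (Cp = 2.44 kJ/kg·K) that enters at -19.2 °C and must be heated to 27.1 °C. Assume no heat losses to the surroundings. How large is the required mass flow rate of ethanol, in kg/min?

Heat released by hot stream: Q = 249 × 2.30 × (34.6 − -4.49) = 22387 kJ/min
Energy balance on cold side (adiabatic exchanger): Q = ṁ_c·Cp_c·(T_c,out − T_c,in)
ṁ_c = 22387 / [2.44 × (27.1 − -19.2)] = 198.16 kg/min

ṁ_c = 198 kg/min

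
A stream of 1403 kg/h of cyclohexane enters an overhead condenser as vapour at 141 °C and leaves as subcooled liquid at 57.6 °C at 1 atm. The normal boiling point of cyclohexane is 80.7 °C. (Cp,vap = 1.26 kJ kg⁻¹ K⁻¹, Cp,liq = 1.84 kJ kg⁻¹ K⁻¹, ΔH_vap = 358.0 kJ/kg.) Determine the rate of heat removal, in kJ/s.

Q_c = 186 kJ/s

vapour 141→80.7 °C: -75.978 kJ/kg
condensation at 80.7 °C: -358 kJ/kg
liquid 80.7→57.6 °C: -42.504 kJ/kg
Δh = -75.978 + -358 + -42.504 = -476.48 kJ/kg
Q = ṁ·Δh = 1403 kg/h × -476.48 kJ/kg = -668500 kJ/h
|Q| = 185.7 kW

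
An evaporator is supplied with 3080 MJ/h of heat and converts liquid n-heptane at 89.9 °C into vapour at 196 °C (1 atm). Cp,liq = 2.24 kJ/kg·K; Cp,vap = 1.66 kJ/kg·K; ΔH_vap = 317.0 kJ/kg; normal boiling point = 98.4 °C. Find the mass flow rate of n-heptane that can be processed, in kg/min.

Δh = 2.24×(98.4−89.9) + 317.0 + 1.66×(196−98.4) = 498.06 kJ/kg
Q = 3080 MJ/h = 855.56 kJ/s = 51333 kJ/min
ṁ = Q/Δh = 51333 / 498.06 = 103.07 kg/min

ṁ = 103 kg/min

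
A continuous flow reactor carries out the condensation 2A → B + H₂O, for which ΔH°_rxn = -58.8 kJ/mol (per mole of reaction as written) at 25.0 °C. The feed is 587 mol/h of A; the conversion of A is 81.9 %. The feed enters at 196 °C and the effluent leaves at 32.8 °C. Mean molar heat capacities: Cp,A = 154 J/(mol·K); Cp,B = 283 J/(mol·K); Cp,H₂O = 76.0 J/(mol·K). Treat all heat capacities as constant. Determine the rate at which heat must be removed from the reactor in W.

Q_out = 8000 W

Extent of reaction ξ = 0.819 × 587 / 2 = 240.38 mol/h
Reaction term: ξ·ΔH°_rxn = 240.38 × -58.8 = -14134 kJ/h
Sensible, feed 196→25 °C: -15458 kJ/h
Outlet flows (mol/h): A 106.25, B 240.38, H₂O 240.38
Sensible, products 25→32.8 °C: 800.73 kJ/h
Q = ΔH = -28791 kJ/h = -7.9976 kW
Heat removed = 7997.6 W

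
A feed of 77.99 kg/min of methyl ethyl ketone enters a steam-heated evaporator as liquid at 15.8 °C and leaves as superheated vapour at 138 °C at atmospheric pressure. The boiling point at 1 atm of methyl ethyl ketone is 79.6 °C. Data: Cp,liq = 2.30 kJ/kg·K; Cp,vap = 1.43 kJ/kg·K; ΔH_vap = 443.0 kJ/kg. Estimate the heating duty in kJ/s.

liquid 15.8→79.6 °C: 146.74 kJ/kg
vaporisation at 79.6 °C: 443 kJ/kg
vapour 79.6→138 °C: 83.512 kJ/kg
Δh = 146.74 + 443 + 83.512 = 673.25 kJ/kg
Q = ṁ·Δh = 77.99 kg/min × 673.25 kJ/kg = 52507 kJ/min
|Q| = 875.12 kW

Q = 875 kJ/s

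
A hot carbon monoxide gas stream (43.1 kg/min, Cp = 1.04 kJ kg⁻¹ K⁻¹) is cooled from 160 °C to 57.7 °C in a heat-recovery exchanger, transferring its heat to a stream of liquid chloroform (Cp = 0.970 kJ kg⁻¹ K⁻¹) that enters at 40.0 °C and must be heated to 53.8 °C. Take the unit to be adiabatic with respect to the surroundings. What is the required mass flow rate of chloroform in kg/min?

ṁ_c = 343 kg/min

Heat released by hot stream: Q = 43.1 × 1.04 × (160 − 57.7) = 4585.5 kJ/min
Energy balance on cold side (adiabatic exchanger): Q = ṁ_c·Cp_c·(T_c,out − T_c,in)
ṁ_c = 4585.5 / [0.970 × (53.8 − 40.0)] = 342.56 kg/min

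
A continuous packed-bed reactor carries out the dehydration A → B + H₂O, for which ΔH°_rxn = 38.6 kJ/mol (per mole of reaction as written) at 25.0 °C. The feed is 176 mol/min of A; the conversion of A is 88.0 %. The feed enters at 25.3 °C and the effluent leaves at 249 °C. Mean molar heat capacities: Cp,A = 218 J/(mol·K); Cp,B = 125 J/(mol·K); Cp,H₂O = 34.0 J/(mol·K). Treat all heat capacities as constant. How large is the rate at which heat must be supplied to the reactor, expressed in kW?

Extent of reaction ξ = 0.880 × 176 = 154.88 mol/min
Reaction term: ξ·ΔH°_rxn = 154.88 × 38.6 = 5978.4 kJ/min
Sensible, feed 25.3→25 °C: -11.51 kJ/min
Outlet flows (mol/min): A 21.12, B 154.88, H₂O 154.88
Sensible, products 25→249 °C: 6547.5 kJ/min
Q = ΔH = 12514 kJ/min = 208.57 kW
Heat supplied = 208.57 kW

Q_in = 209 kW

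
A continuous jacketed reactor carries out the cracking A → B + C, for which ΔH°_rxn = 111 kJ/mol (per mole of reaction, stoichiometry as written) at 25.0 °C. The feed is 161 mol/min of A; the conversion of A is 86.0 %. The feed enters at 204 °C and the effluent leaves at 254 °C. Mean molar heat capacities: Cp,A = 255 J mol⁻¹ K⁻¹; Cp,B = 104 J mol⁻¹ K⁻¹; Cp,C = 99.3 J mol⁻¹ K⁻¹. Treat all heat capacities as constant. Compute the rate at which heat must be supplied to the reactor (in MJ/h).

Extent of reaction ξ = 0.860 × 161 = 138.46 mol/min
Reaction term: ξ·ΔH°_rxn = 138.46 × 111 = 15369 kJ/min
Sensible, feed 204→25 °C: -7348.8 kJ/min
Outlet flows (mol/min): A 22.54, B 138.46, C 138.46
Sensible, products 25→254 °C: 7762.3 kJ/min
Q = ΔH = 15783 kJ/min = 263.04 kW
Heat supplied = 946.95 MJ/h

Q_in = 947 MJ/h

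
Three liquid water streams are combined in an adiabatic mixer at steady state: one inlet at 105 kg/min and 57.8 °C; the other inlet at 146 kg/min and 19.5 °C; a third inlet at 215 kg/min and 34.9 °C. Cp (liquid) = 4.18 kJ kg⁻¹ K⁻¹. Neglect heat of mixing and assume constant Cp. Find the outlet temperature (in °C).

T_out = 35.2 °C

Adiabatic, steady state ⇒ Σ ṁᵢCp,ᵢ(T_out − Tᵢ) = 0
T_out = Σ ṁᵢCp,ᵢTᵢ / Σ ṁᵢCp,ᵢ
      = 68634 / 1947.9 = 35.235 °C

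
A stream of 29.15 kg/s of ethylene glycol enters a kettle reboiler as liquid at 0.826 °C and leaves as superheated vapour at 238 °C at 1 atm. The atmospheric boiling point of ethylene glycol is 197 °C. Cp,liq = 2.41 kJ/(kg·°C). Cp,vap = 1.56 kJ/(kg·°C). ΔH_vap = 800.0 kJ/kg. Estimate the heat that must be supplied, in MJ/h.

Q = 140000 MJ/h

liquid 0.826→197 °C: 472.78 kJ/kg
vaporisation at 197 °C: 800 kJ/kg
vapour 197→238 °C: 63.96 kJ/kg
Δh = 472.78 + 800 + 63.96 = 1336.7 kJ/kg
Q = ṁ·Δh = 29.15 kg/s × 1336.7 kJ/kg = 38966 kJ/s
|Q| = 38966 kW = 140280 MJ/h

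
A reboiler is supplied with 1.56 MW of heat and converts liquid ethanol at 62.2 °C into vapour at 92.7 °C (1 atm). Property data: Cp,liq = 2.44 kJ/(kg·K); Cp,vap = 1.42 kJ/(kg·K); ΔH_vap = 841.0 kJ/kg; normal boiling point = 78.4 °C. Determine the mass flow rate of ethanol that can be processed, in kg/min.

Δh = 2.44×(78.4−62.2) + 841.0 + 1.42×(92.7−78.4) = 900.83 kJ/kg
Q = 1.56 MW = 1560 kJ/s = 93600 kJ/min
ṁ = Q/Δh = 93600 / 900.83 = 103.9 kg/min

ṁ = 104 kg/min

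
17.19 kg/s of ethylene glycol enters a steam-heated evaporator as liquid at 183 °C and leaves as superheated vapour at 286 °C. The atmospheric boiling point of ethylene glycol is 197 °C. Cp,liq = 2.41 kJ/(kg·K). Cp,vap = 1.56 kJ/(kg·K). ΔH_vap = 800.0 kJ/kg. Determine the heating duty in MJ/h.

liquid 183→197 °C: 33.74 kJ/kg
vaporisation at 197 °C: 800 kJ/kg
vapour 197→286 °C: 138.84 kJ/kg
Δh = 33.74 + 800 + 138.84 = 972.58 kJ/kg
Q = ṁ·Δh = 17.19 kg/s × 972.58 kJ/kg = 16719 kJ/s
|Q| = 16719 kW = 60187 MJ/h

Q = 60200 MJ/h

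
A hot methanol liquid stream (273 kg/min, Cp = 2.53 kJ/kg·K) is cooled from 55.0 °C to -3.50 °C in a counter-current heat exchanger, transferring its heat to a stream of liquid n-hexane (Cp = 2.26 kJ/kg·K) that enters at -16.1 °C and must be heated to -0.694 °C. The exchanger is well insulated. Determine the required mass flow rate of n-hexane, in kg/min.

Heat released by hot stream: Q = 273 × 2.53 × (55.0 − -3.50) = 40405 kJ/min
Energy balance on cold side (adiabatic exchanger): Q = ṁ_c·Cp_c·(T_c,out − T_c,in)
ṁ_c = 40405 / [2.26 × (-0.694 − -16.1)] = 1160.5 kg/min

ṁ_c = 1160 kg/min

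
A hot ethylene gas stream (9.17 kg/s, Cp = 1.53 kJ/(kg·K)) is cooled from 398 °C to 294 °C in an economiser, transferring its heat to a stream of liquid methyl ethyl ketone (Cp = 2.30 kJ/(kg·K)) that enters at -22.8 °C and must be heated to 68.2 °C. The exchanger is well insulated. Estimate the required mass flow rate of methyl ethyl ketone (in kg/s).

ṁ_c = 6.97 kg/s

Heat released by hot stream: Q = 9.17 × 1.53 × (398 − 294) = 1459.1 kJ/s
Energy balance on cold side (adiabatic exchanger): Q = ṁ_c·Cp_c·(T_c,out − T_c,in)
ṁ_c = 1459.1 / [2.30 × (68.2 − -22.8)] = 6.9715 kg/s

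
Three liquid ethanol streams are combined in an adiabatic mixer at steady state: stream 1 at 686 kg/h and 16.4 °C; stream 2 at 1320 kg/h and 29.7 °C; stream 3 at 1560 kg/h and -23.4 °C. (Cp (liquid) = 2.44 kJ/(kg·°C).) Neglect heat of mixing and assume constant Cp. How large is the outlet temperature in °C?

Energy balance with Q = 0: Σ ṁᵢCp,ᵢ(T_out − Tᵢ) = 0
Σ ṁᵢCp,ᵢTᵢ = 686×2.44×16.4 + 1320×2.44×29.7 + 1560×2.44×-23.4 = 34039
Σ ṁᵢCp,ᵢ = 686×2.44 + 1320×2.44 + 1560×2.44 = 8701
T_out = 34039 / 8701 = 3.9121 °C

T_out = 3.91 °C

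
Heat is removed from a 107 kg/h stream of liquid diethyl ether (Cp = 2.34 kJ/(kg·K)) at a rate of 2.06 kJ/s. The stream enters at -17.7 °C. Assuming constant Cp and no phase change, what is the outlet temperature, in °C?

Q = 2.06 kJ/s = 7416 kJ/h
ΔT = Q/(ṁ·Cp) = 7416/(107×2.34) = 29.619 K
T_out = -17.7 − 29.619 = -47.319 °C

T_out = -47.3 °C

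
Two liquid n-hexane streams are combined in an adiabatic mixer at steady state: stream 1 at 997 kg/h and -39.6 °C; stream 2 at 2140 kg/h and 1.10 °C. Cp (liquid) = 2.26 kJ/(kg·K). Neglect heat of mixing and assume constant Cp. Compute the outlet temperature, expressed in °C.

T_out = -11.8 °C

Adiabatic, steady state ⇒ Σ ṁᵢCp,ᵢ(T_out − Tᵢ) = 0
T_out = Σ ṁᵢCp,ᵢTᵢ / Σ ṁᵢCp,ᵢ
      = -83907 / 7089.6 = -11.835 °C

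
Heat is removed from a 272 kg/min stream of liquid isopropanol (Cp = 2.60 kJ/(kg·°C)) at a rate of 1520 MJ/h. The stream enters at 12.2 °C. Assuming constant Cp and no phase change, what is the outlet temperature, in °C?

T_out = -23.6 °C

Q = 1520 MJ/h = 25333 kJ/min
ΔT = Q/(ṁ·Cp) = 25333/(272×2.60) = 35.822 K
T_out = 12.2 − 35.822 = -23.622 °C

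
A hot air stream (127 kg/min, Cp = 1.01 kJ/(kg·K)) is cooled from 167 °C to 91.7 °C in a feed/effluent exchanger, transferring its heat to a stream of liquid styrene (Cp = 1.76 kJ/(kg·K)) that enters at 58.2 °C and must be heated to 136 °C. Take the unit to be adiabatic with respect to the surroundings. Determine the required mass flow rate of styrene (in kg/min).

Heat released by hot stream: Q = 127 × 1.01 × (167 − 91.7) = 9658.7 kJ/min
Energy balance on cold side (adiabatic exchanger): Q = ṁ_c·Cp_c·(T_c,out − T_c,in)
ṁ_c = 9658.7 / [1.76 × (136 − 58.2)] = 70.539 kg/min

ṁ_c = 70.5 kg/min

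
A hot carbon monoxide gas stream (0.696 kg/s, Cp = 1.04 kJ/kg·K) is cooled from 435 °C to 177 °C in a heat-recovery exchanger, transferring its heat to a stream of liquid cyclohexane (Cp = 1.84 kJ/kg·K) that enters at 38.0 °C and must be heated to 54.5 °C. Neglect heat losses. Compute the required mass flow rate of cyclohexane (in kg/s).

Heat released by hot stream: Q = 0.696 × 1.04 × (435 − 177) = 186.75 kJ/s
Energy balance on cold side (adiabatic exchanger): Q = ṁ_c·Cp_c·(T_c,out − T_c,in)
ṁ_c = 186.75 / [1.84 × (54.5 − 38.0)] = 6.1512 kg/s

ṁ_c = 6.15 kg/s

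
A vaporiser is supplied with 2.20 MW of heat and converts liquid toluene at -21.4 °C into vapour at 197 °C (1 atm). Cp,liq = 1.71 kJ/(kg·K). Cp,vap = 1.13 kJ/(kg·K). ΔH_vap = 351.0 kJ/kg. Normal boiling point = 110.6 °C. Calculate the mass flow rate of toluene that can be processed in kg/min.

Δh = 1.71×(110.6−-21.4) + 351.0 + 1.13×(197−110.6) = 674.35 kJ/kg
Q = 2.20 MW = 2200 kJ/s = 132000 kJ/min
ṁ = Q/Δh = 132000 / 674.35 = 195.74 kg/min

ṁ = 196 kg/min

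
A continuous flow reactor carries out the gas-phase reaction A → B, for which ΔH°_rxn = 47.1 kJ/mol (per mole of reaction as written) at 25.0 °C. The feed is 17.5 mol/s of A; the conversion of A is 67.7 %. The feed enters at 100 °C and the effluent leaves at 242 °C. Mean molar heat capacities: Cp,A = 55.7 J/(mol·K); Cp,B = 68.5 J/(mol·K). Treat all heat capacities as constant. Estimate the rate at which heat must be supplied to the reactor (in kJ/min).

Extent of reaction ξ = 0.677 × 17.5 = 11.848 mol/s
Reaction term: ξ·ΔH°_rxn = 11.848 × 47.1 = 558.02 kJ/s
Sensible, feed 100→25 °C: -73.106 kJ/s
Outlet flows (mol/s): A 5.6525, B 11.848
Sensible, products 25→242 °C: 244.43 kJ/s
Q = ΔH = 729.34 kJ/s = 729.34 kW
Heat supplied = 43760 kJ/min

Q_in = 43800 kJ/min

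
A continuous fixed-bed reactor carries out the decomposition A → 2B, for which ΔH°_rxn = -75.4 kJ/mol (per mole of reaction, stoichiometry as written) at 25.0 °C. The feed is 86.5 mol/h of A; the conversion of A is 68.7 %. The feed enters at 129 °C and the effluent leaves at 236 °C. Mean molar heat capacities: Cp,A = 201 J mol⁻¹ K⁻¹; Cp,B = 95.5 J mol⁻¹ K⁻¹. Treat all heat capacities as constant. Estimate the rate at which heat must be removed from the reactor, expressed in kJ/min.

Q_out = 45.8 kJ/min

Extent of reaction ξ = 0.687 × 86.5 = 59.426 mol/h
Reaction term: ξ·ΔH°_rxn = 59.426 × -75.4 = -4480.7 kJ/h
Sensible, feed 129→25 °C: -1808.2 kJ/h
Outlet flows (mol/h): A 27.074, B 118.85
Sensible, products 25→236 °C: 3543.2 kJ/h
Q = ΔH = -2745.7 kJ/h = -0.7627 kW
Heat removed = 45.762 kJ/min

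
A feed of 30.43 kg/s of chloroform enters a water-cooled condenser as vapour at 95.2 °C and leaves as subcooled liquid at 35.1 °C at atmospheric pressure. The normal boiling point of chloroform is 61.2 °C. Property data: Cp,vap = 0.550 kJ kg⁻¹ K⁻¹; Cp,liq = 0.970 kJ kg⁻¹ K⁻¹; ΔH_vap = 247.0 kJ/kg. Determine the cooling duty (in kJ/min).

vapour 95.2→61.2 °C: -18.7 kJ/kg
condensation at 61.2 °C: -247 kJ/kg
liquid 61.2→35.1 °C: -25.317 kJ/kg
Δh = -18.7 + -247 + -25.317 = -291.02 kJ/kg
Q = ṁ·Δh = 30.43 kg/s × -291.02 kJ/kg = -8855.6 kJ/s
|Q| = 8855.6 kW = 531340 kJ/min

Q_c = 531000 kJ/min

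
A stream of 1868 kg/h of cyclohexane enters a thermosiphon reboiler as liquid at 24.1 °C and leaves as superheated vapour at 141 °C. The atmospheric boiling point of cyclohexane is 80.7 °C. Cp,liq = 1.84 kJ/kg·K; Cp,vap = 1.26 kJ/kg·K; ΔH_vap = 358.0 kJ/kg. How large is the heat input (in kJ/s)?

Q = 279 kJ/s

liquid 24.1→80.7 °C: 104.14 kJ/kg
vaporisation at 80.7 °C: 358 kJ/kg
vapour 80.7→141 °C: 75.978 kJ/kg
Δh = 104.14 + 358 + 75.978 = 538.12 kJ/kg
Q = ṁ·Δh = 1868 kg/h × 538.12 kJ/kg = 1.0052e+06 kJ/h
|Q| = 279.23 kW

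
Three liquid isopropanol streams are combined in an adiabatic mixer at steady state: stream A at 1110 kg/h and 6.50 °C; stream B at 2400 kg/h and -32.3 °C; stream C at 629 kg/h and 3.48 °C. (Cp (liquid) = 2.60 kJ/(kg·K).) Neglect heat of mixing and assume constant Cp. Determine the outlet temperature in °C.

T_out = -16.5 °C

No heat crosses the boundary, so H_out = H_in.
Σ ṁᵢCp,ᵢTᵢ = 1110×2.60×6.50 + 2400×2.60×-32.3 + 629×2.60×3.48 = -177100
Σ ṁᵢCp,ᵢ = 1110×2.60 + 2400×2.60 + 629×2.60 = 10761
T_out = -177100 / 10761 = -16.457 °C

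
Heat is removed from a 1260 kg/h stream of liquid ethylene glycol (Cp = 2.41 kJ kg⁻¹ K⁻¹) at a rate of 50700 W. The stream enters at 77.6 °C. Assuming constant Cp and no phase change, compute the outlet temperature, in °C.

T_out = 17.5 °C

Q = 50700 W = 182520 kJ/h
ΔT = Q/(ṁ·Cp) = 182520/(1260×2.41) = 60.107 K
T_out = 77.6 − 60.107 = 17.493 °C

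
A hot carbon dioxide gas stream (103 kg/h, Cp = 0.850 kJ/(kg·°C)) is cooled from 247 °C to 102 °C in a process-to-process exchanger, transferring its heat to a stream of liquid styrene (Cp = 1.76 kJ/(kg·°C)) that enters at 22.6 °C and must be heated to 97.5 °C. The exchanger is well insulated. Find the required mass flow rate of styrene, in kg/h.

ṁ_c = 96.3 kg/h

Heat released by hot stream: Q = 103 × 0.850 × (247 − 102) = 12695 kJ/h
Energy balance on cold side (adiabatic exchanger): Q = ṁ_c·Cp_c·(T_c,out − T_c,in)
ṁ_c = 12695 / [1.76 × (97.5 − 22.6)] = 96.301 kg/h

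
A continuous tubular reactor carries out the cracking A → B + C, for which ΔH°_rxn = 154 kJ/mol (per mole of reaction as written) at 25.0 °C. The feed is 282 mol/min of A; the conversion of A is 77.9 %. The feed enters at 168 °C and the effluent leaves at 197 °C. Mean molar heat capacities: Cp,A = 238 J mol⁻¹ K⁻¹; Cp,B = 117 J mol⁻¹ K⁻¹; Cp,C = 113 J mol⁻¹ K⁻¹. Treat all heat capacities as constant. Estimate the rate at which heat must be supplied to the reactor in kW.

Extent of reaction ξ = 0.779 × 282 = 219.68 mol/min
Reaction term: ξ·ΔH°_rxn = 219.68 × 154 = 33830 kJ/min
Sensible, feed 168→25 °C: -9597.6 kJ/min
Outlet flows (mol/min): A 62.322, B 219.68, C 219.68
Sensible, products 25→197 °C: 11242 kJ/min
Q = ΔH = 35474 kJ/min = 591.24 kW
Heat supplied = 591.24 kW

Q_in = 591 kW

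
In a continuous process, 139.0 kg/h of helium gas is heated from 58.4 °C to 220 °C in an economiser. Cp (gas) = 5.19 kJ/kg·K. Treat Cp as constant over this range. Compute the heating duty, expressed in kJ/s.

Q = 32.4 kJ/s

Q = ṁ·Cp·ΔT = 139.0 × 5.19 × (220 − 58.4) = 116580 kJ/h
Converting: 116580 / 3600 s = 32.383 kW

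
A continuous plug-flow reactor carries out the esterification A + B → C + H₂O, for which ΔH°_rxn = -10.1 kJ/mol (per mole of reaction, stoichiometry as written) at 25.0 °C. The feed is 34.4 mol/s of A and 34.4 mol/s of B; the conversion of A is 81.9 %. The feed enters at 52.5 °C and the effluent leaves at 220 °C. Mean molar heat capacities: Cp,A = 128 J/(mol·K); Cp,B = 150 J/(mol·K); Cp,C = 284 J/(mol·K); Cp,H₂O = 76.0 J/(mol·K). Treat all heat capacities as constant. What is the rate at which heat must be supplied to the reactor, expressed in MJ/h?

Q_in = 6360 MJ/h

Extent of reaction ξ = 0.819 × 34.4 = 28.174 mol/s
Reaction term: ξ·ΔH°_rxn = 28.174 × -10.1 = -284.55 kJ/s
Sensible, feed 52.5→25 °C: -262.99 kJ/s
Outlet flows (mol/s): A 6.2264, B 6.2264, C 28.174, H₂O 28.174
Sensible, products 25→220 °C: 2315.3 kJ/s
Q = ΔH = 1767.8 kJ/s = 1767.8 kW
Heat supplied = 6364 MJ/h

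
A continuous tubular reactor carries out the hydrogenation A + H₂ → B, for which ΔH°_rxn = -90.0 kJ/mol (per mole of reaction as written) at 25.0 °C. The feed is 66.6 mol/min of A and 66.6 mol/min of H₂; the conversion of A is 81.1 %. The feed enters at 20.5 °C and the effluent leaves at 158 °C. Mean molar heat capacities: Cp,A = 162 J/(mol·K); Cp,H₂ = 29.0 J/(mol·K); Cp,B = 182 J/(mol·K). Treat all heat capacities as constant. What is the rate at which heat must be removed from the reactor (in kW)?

Extent of reaction ξ = 0.811 × 66.6 = 54.013 mol/min
Reaction term: ξ·ΔH°_rxn = 54.013 × -90.0 = -4861.1 kJ/min
Sensible, feed 20.5→25 °C: 57.243 kJ/min
Outlet flows (mol/min): A 12.587, H₂ 12.587, B 54.013
Sensible, products 25→158 °C: 1627.2 kJ/min
Q = ΔH = -3176.7 kJ/min = -52.945 kW
Heat removed = 52.945 kW

Q_out = 52.9 kW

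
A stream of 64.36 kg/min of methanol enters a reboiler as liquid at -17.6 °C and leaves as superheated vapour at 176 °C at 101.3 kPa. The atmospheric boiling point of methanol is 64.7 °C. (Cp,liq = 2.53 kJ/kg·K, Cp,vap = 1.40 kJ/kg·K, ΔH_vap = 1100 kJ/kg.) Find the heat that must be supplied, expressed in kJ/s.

liquid -17.6→64.7 °C: 208.22 kJ/kg
vaporisation at 64.7 °C: 1100 kJ/kg
vapour 64.7→176 °C: 155.82 kJ/kg
Δh = 208.22 + 1100 + 155.82 = 1464 kJ/kg
Q = ṁ·Δh = 64.36 kg/min × 1464 kJ/kg = 94226 kJ/min
|Q| = 1570.4 kW

Q = 1570 kJ/s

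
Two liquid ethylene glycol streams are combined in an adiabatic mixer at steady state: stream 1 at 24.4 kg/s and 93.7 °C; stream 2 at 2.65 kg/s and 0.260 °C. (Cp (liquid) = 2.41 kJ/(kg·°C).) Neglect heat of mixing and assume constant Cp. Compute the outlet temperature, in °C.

T_out = 84.5 °C

No heat crosses the boundary, so H_out = H_in.
Σ ṁᵢCp,ᵢTᵢ = 24.4×2.41×93.7 + 2.65×2.41×0.260 = 5511.6
Σ ṁᵢCp,ᵢ = 24.4×2.41 + 2.65×2.41 = 65.191
T_out = 5511.6 / 65.191 = 84.546 °C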